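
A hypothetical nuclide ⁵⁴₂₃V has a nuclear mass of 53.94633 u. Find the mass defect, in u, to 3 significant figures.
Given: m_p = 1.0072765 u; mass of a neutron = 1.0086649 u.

Total constituent mass: 23 × 1.0072765 + 31 × 1.0086649 = 54.4359714 u
Mass defect Δm = 54.4359714 − 53.94633 = 0.4896414 u

0.490 u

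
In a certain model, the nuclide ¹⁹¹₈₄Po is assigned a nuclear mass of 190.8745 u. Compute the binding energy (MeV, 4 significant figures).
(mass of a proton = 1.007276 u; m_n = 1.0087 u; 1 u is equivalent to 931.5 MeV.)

The nucleus contains 84 protons and 191 − 84 = 107 neutrons.
Total constituent mass: 84 × 1.007276 + 107 × 1.0087 = 192.542084 u
The mass defect is 192.542084 − 190.8745 = 1.667584 u.
E_B = 1.667584 × 931.5 = 1553.35 MeV

1553 MeV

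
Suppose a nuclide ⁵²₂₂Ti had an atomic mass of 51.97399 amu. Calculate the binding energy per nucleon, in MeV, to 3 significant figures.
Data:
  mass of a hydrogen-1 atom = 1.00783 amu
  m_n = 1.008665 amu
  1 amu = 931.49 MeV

8.21 MeV/nucleon

The nucleus contains 22 protons and 52 − 22 = 30 neutrons.
Σm = 22·m(¹H) + 30·m_n = 22.17226 + 30.259950 = 52.432210 amu
The mass defect is 52.432210 − 51.97399 = 0.458220 amu.
E_B = 0.458220 × 931.49 = 426.827 MeV
Dividing by A = 52 gives 8.208 MeV per nucleon.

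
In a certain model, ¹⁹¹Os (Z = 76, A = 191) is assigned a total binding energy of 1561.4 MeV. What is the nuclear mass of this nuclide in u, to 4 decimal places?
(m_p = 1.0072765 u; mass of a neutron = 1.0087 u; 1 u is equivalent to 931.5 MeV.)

Mass defect = 1561.4 MeV / (931.5 MeV/u) = 1.676221 u
Constituent mass = 76(1.0072765) + 115(1.0087) = 192.5535140 u
Nuclear mass = 192.5535140 − 1.676221 = 190.8772930 u ≈ 190.8773 u (to 4 decimal places)

190.8773 u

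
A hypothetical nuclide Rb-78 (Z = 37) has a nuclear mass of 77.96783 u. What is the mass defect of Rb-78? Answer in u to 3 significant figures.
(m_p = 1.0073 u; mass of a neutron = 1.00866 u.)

Z = 37, so N = A − Z = 78 − 37 = 41.
Total constituent mass: 37 × 1.0073 + 41 × 1.00866 = 78.62516 u
The mass defect is 78.62516 − 77.96783 = 0.65733 u.

0.657 u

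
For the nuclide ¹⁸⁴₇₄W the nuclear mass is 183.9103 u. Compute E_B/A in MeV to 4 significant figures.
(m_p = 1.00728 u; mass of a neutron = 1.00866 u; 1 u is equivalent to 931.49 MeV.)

8.004 MeV/nucleon

Total constituent mass: 74 × 1.00728 + 110 × 1.00866 = 185.49132 u
Mass defect Δm = 185.49132 − 183.9103 = 1.58102 u
Converting to energy: 1.58102 u × 931.49 MeV/u = 1472.70 MeV
Dividing by A = 184 gives 8.004 MeV per nucleon.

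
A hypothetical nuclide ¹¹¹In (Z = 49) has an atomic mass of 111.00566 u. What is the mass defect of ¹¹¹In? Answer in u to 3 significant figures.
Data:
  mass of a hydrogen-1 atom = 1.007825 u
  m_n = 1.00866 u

Total constituent mass: 49 × 1.007825 + 62 × 1.00866 = 111.920345 u
The mass defect is 111.920345 − 111.00566 = 0.914685 u.

0.915 u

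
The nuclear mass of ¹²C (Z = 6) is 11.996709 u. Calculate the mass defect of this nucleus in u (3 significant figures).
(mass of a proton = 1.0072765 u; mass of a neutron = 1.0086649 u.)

0.0989 u

Total constituent mass: 6 × 1.0072765 + 6 × 1.0086649 = 12.0956484 u
Δm = 12.0956484 − 11.996709 = 0.0989394 u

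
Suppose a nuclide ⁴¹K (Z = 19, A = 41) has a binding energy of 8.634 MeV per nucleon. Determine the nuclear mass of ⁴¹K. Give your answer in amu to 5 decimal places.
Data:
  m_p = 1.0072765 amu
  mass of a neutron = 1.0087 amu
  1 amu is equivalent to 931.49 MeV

Total binding energy = 41 × 8.634 = 353.994 MeV
Mass defect = 353.994 MeV / (931.49 MeV/amu) = 0.3800298 amu
Constituent mass = 19(1.0072765) + 22(1.0087) = 41.3296535 amu
Nuclear mass = 41.3296535 − 0.3800298 = 40.9496237 amu ≈ 40.94962 amu (to 5 decimal places)

40.94962 amu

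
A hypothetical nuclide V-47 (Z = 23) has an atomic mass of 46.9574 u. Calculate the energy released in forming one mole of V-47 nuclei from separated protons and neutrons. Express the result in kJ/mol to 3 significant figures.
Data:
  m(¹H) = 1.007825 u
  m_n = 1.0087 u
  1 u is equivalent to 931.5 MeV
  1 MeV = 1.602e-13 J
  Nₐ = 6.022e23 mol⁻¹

3.88e+10 kJ/mol

Σm = 23·m(¹H) + 24·m_n = 23.179975 + 24.2088 = 47.388775 u
Δm = 47.388775 − 46.9574 = 0.431375 u
Converting to energy: 0.431375 u × 931.5 MeV/u = 401.826 MeV
Per nucleus in joules: 401.826 MeV × 1.602e-13 J/MeV = 6.4373e-11 J
Per mole: 6.4373e-11 J × 6.022e23 mol⁻¹ = 3.8765e+13 J/mol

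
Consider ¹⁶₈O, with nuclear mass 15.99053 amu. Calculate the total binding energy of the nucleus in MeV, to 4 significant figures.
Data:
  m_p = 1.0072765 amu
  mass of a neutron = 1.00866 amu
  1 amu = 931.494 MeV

127.6 MeV

With 8 protons and 8 neutrons (A = 16):
Mass of separated nucleons = 8(1.0072765) + 8(1.00866) = 8.0582120 + 8.06928 = 16.1274920 amu
Δm = 16.1274920 − 15.99053 = 0.1369620 amu
Converting to energy: 0.1369620 amu × 931.494 MeV/amu = 127.579 MeV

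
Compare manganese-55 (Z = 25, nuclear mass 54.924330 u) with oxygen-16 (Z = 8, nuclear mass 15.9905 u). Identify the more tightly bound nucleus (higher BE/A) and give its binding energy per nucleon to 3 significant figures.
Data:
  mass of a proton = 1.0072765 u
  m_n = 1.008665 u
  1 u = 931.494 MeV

manganese-55: Σm = 25(1.0072765) + 30(1.008665) = 55.4418625 u; Δm = 0.5175325 u; E_B = 482.08 MeV; E_B/A = 8.765 MeV
oxygen-16: Σm = 8(1.0072765) + 8(1.008665) = 16.1275320 u; Δm = 0.1370320 u; E_B = 127.64 MeV; E_B/A = 7.978 MeV
manganese-55 has the higher binding energy per nucleon, so it is the more tightly bound nucleus.

manganese-55; 8.77 MeV/nucleon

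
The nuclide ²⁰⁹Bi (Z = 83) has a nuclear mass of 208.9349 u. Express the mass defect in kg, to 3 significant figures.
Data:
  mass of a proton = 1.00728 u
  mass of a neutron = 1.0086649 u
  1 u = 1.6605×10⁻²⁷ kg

With 83 protons and 126 neutrons (A = 209):
Total constituent mass: 83 × 1.00728 + 126 × 1.0086649 = 210.6960174 u
Mass defect Δm = 210.6960174 − 208.9349 = 1.7611174 u
In SI units: 1.7611174 u × 1.6605×10⁻²⁷ kg/u = 2.9243e-27 kg

2.92e-27 kg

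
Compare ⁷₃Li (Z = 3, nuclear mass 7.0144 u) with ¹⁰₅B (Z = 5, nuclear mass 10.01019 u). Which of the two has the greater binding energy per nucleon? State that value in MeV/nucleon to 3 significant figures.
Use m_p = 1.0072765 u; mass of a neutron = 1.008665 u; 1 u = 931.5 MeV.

¹⁰₅B; 6.48 MeV/nucleon

⁷₃Li: Σm = 3(1.0072765) + 4(1.008665) = 7.0564895 u; Δm = 0.0420895 u; E_B = 39.206 MeV; E_B/A = 5.601 MeV
¹⁰₅B: Σm = 5(1.0072765) + 5(1.008665) = 10.0797075 u; Δm = 0.0695175 u; E_B = 64.756 MeV; E_B/A = 6.476 MeV
¹⁰₅B has the higher binding energy per nucleon, so it is the more tightly bound nucleus.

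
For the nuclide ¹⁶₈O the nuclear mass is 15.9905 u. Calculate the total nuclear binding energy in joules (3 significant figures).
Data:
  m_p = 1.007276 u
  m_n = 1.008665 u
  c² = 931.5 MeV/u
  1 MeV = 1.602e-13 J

Total constituent mass: 8 × 1.007276 + 8 × 1.008665 = 16.127528 u
Mass defect Δm = 16.127528 − 15.9905 = 0.137028 u
Binding energy = Δm·c² = 0.137028 × 931.5 MeV/u = 127.642 MeV
In joules: 127.642 MeV × 1.602e-13 J/MeV = 2.0448e-11 J

2.04e-11 J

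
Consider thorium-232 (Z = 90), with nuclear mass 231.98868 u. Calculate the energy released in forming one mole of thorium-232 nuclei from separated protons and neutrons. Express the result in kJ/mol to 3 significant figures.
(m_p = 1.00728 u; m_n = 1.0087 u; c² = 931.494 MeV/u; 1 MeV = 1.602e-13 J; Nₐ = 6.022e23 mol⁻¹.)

1.71e+11 kJ/mol

The nucleus contains 90 protons and 232 − 90 = 142 neutrons.
Mass of separated nucleons = 90(1.00728) + 142(1.0087) = 90.65520 + 143.2354 = 233.89060 u
Δm = 233.89060 − 231.98868 = 1.90192 u
Binding energy = Δm·c² = 1.90192 × 931.494 MeV/u = 1771.63 MeV
Per nucleus in joules: 1771.63 MeV × 1.602e-13 J/MeV = 2.8382e-10 J
Per mole: 2.8382e-10 J × 6.022e23 mol⁻¹ = 1.7092e+14 J/mol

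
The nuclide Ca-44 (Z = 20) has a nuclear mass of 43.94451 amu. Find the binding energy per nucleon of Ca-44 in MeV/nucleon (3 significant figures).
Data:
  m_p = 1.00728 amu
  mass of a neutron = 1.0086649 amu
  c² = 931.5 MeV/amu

8.66 MeV/nucleon

Σm = 20·m_p + 24·m_n = 20.14560 + 24.2079576 = 44.3535576 amu
Mass defect Δm = 44.3535576 − 43.94451 = 0.4090476 amu
Converting to energy: 0.4090476 amu × 931.5 MeV/amu = 381.028 MeV
Dividing by A = 44 gives 8.660 MeV per nucleon.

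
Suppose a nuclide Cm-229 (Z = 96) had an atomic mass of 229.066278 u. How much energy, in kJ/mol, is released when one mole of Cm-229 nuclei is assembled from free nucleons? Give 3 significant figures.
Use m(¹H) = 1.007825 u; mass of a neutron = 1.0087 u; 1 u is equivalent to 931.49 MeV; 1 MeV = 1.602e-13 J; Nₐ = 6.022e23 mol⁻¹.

Total constituent mass: 96 × 1.007825 + 133 × 1.0087 = 230.908300 u
Δm = 230.908300 − 229.066278 = 1.842022 u
Converting to energy: 1.842022 u × 931.49 MeV/u = 1715.83 MeV
Per nucleus in joules: 1715.83 MeV × 1.602e-13 J/MeV = 2.7488e-10 J
Per mole: 2.7488e-10 J × 6.022e23 mol⁻¹ = 1.6553e+14 J/mol

1.66e+11 kJ/mol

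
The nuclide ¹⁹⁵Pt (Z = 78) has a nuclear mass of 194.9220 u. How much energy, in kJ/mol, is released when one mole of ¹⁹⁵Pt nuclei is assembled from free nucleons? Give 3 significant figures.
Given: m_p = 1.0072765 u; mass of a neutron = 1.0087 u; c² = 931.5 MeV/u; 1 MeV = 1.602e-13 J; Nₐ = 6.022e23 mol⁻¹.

With 78 protons and 117 neutrons (A = 195):
Mass of separated nucleons = 78(1.0072765) + 117(1.0087) = 78.5675670 + 118.0179 = 196.5854670 u
Δm = 196.5854670 − 194.9220 = 1.6634670 u
Binding energy = Δm·c² = 1.6634670 × 931.5 MeV/u = 1549.52 MeV
Per nucleus in joules: 1549.52 MeV × 1.602e-13 J/MeV = 2.4823e-10 J
Per mole: 2.4823e-10 J × 6.022e23 mol⁻¹ = 1.4948e+14 J/mol

1.49e+11 kJ/mol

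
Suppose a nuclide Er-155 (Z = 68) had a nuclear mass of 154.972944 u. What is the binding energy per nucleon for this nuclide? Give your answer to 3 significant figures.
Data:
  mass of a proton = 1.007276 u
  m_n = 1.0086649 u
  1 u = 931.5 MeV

Z = 68, so N = A − Z = 155 − 68 = 87.
Σm = 68·m_p + 87·m_n = 68.494768 + 87.7538463 = 156.2486143 u
Δm = 156.2486143 − 154.972944 = 1.2756703 u
E_B = 1.2756703 × 931.5 = 1188.29 MeV
Per nucleon: 1188.29 / 155 = 7.666 MeV

7.67 MeV/nucleon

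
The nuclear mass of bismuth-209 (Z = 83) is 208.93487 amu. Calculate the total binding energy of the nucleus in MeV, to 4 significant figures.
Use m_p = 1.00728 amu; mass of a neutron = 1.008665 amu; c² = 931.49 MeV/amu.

1641 MeV

Z = 83, so N = A − Z = 209 − 83 = 126.
Mass of separated nucleons = 83(1.00728) + 126(1.008665) = 83.60424 + 127.091790 = 210.696030 amu
Mass defect Δm = 210.696030 − 208.93487 = 1.761160 amu
Converting to energy: 1.761160 amu × 931.49 MeV/amu = 1640.50 MeV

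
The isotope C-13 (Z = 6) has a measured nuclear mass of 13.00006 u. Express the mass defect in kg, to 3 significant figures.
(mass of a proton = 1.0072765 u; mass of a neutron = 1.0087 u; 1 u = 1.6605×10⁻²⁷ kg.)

Mass of separated nucleons = 6(1.0072765) + 7(1.0087) = 6.0436590 + 7.0609 = 13.1045590 u
The mass defect is 13.1045590 − 13.00006 = 0.1044990 u.
In SI units: 0.1044990 u × 1.6605×10⁻²⁷ kg/u = 1.7352e-28 kg

1.74e-28 kg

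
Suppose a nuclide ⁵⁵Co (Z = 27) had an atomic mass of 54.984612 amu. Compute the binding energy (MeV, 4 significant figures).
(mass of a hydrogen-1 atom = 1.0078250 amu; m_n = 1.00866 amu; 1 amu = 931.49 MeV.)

437.0 MeV

Total constituent mass: 27 × 1.0078250 + 28 × 1.00866 = 55.4537550 amu
Δm = 55.4537550 − 54.984612 = 0.4691430 amu
Binding energy = Δm·c² = 0.4691430 × 931.49 MeV/amu = 437.002 MeV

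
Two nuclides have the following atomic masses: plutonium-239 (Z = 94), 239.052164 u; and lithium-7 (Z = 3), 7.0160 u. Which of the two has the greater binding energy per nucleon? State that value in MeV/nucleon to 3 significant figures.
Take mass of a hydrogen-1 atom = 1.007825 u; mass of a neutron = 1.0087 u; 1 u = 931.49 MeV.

plutonium-239; 7.58 MeV/nucleon

plutonium-239: Σm = 94(1.007825) + 145(1.0087) = 240.997050 u; Δm = 1.944886 u; E_B = 1811.6 MeV; E_B/A = 7.580 MeV
lithium-7: Σm = 3(1.007825) + 4(1.0087) = 7.058275 u; Δm = 0.042275 u; E_B = 39.379 MeV; E_B/A = 5.626 MeV
plutonium-239 has the higher binding energy per nucleon, so it is the more tightly bound nucleus.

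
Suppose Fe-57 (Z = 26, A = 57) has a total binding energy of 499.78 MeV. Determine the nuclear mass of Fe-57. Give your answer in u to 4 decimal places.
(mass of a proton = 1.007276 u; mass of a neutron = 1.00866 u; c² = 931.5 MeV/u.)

Mass defect = 499.78 MeV / (931.5 MeV/u) = 0.536532 u
Constituent mass = 26(1.007276) + 31(1.00866) = 57.457636 u
Nuclear mass = 57.457636 − 0.536532 = 56.921104 u ≈ 56.9211 u (to 4 decimal places)

56.9211 u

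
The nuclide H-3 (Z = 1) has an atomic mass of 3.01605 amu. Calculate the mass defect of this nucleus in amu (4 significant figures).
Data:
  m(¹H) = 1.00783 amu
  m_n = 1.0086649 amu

The nucleus contains 1 protons and 3 − 1 = 2 neutrons.
Total constituent mass: 1 × 1.00783 + 2 × 1.0086649 = 3.0251598 amu
Mass defect Δm = 3.0251598 − 3.01605 = 0.0091098 amu

0.009110 amu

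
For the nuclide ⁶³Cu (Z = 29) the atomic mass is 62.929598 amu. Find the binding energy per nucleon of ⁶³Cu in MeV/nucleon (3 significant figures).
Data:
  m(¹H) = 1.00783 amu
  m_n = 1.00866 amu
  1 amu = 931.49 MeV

Mass of separated nucleons = 29(1.00783) + 34(1.00866) = 29.22707 + 34.29444 = 63.52151 amu
The mass defect is 63.52151 − 62.929598 = 0.591912 amu.
Binding energy = Δm·c² = 0.591912 × 931.49 MeV/amu = 551.360 MeV
BE/A = 551.360 MeV / 63 = 8.752 MeV/nucleon

8.75 MeV/nucleon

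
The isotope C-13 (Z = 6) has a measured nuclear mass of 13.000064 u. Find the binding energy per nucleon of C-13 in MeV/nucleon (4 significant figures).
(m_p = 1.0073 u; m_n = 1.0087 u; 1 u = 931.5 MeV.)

Z = 6, so N = A − Z = 13 − 6 = 7.
Σm = 6·m_p + 7·m_n = 6.0438 + 7.0609 = 13.1047 u
The mass defect is 13.1047 − 13.000064 = 0.104636 u.
E_B = 0.104636 × 931.5 = 97.4684 MeV
Dividing by A = 13 gives 7.498 MeV per nucleon.

7.498 MeV/nucleon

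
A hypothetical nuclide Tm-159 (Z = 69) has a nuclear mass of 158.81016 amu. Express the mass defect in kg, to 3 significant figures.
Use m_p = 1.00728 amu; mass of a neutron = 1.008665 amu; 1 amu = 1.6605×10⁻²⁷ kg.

The nucleus contains 69 protons and 159 − 69 = 90 neutrons.
Σm = 69·m_p + 90·m_n = 69.50232 + 90.779850 = 160.282170 amu
The mass defect is 160.282170 − 158.81016 = 1.472010 amu.
In SI units: 1.472010 amu × 1.6605×10⁻²⁷ kg/amu = 2.4443e-27 kg

2.44e-27 kg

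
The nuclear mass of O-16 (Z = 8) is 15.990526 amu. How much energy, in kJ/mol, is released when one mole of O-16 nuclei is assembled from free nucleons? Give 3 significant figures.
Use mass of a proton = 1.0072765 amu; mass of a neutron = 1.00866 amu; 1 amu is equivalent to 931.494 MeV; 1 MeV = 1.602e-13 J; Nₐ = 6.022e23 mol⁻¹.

Z = 8, so N = A − Z = 16 − 8 = 8.
Total constituent mass: 8 × 1.0072765 + 8 × 1.00866 = 16.1274920 amu
Mass defect Δm = 16.1274920 − 15.990526 = 0.1369660 amu
Converting to energy: 0.1369660 amu × 931.494 MeV/amu = 127.583 MeV
Per nucleus in joules: 127.583 MeV × 1.602e-13 J/MeV = 2.0439e-11 J
Per mole: 2.0439e-11 J × 6.022e23 mol⁻¹ = 1.2308e+13 J/mol

1.23e+10 kJ/mol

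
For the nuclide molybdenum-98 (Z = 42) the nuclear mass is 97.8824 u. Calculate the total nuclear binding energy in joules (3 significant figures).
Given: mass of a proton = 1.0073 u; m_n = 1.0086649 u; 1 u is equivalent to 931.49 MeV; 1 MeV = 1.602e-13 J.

Σm = 42·m_p + 56·m_n = 42.3066 + 56.4852344 = 98.7918344 u
Δm = 98.7918344 − 97.8824 = 0.9094344 u
Converting to energy: 0.9094344 u × 931.49 MeV/u = 847.129 MeV
In joules: 847.129 MeV × 1.602e-13 J/MeV = 1.3571e-10 J

1.36e-10 J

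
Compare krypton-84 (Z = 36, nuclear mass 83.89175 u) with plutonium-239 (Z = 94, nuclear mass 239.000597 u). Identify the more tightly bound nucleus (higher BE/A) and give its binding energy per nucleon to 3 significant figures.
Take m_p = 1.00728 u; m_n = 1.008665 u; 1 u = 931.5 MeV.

krypton-84: Σm = 36(1.00728) + 48(1.008665) = 84.678000 u; Δm = 0.786250 u; E_B = 732.39 MeV; E_B/A = 8.719 MeV
plutonium-239: Σm = 94(1.00728) + 145(1.008665) = 240.940745 u; Δm = 1.940148 u; E_B = 1807.2 MeV; E_B/A = 7.562 MeV
krypton-84 has the higher binding energy per nucleon, so it is the more tightly bound nucleus.

krypton-84; 8.72 MeV/nucleon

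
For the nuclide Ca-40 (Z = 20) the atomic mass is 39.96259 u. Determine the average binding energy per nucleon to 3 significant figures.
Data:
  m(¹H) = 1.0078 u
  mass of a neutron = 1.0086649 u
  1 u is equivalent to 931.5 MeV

8.54 MeV/nucleon

Mass of separated nucleons = 20(1.0078) + 20(1.0086649) = 20.1560 + 20.1732980 = 40.3292980 u
Mass defect Δm = 40.3292980 − 39.96259 = 0.3667080 u
E_B = 0.3667080 × 931.5 = 341.589 MeV
Per nucleon: 341.589 / 40 = 8.540 MeV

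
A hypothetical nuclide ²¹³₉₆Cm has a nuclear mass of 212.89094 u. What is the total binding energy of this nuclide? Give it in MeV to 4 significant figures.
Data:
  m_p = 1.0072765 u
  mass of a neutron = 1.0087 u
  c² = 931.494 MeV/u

1700 MeV

With 96 protons and 117 neutrons (A = 213):
Σm = 96·m_p + 117·m_n = 96.6985440 + 118.0179 = 214.7164440 u
The mass defect is 214.7164440 − 212.89094 = 1.8255040 u.
Binding energy = Δm·c² = 1.8255040 × 931.494 MeV/u = 1700.45 MeV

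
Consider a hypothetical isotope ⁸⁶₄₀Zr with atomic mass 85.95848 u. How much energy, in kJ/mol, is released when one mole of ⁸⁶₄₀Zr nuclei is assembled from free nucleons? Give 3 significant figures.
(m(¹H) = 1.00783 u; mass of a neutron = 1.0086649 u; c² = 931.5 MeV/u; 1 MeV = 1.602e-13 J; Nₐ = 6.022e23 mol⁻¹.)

6.77e+10 kJ/mol

With 40 protons and 46 neutrons (A = 86):
Mass of separated nucleons = 40(1.00783) + 46(1.0086649) = 40.31320 + 46.3985854 = 86.7117854 u
Δm = 86.7117854 − 85.95848 = 0.7533054 u
Converting to energy: 0.7533054 u × 931.5 MeV/u = 701.704 MeV
Per nucleus in joules: 701.704 MeV × 1.602e-13 J/MeV = 1.1241e-10 J
Per mole: 1.1241e-10 J × 6.022e23 mol⁻¹ = 6.7693e+13 J/mol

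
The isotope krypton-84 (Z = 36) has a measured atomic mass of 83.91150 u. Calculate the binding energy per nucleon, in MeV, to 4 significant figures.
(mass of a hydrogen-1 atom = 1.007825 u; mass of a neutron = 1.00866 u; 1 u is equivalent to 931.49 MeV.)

Mass of separated nucleons = 36(1.007825) + 48(1.00866) = 36.281700 + 48.41568 = 84.697380 u
Δm = 84.697380 − 83.91150 = 0.785880 u
E_B = 0.785880 × 931.49 = 732.039 MeV
Per nucleon: 732.039 / 84 = 8.715 MeV

8.715 MeV/nucleon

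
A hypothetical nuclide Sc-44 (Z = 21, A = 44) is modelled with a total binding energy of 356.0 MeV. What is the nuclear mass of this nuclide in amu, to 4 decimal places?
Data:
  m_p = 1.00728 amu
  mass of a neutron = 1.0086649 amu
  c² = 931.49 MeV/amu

43.9700 amu

Mass defect = 356.0 MeV / (931.49 MeV/amu) = 0.382183 amu
Constituent mass = 21(1.00728) + 23(1.0086649) = 44.3521727 amu
Nuclear mass = 44.3521727 − 0.382183 = 43.9699897 amu ≈ 43.9700 amu (to 4 decimal places)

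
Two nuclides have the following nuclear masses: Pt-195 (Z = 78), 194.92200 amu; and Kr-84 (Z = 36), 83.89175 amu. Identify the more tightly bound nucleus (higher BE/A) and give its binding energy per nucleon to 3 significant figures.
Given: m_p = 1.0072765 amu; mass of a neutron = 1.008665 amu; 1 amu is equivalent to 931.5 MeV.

Pt-195: Σm = 78(1.0072765) + 117(1.008665) = 196.5813720 amu; Δm = 1.6593720 amu; E_B = 1545.7 MeV; E_B/A = 7.927 MeV
Kr-84: Σm = 36(1.0072765) + 48(1.008665) = 84.6778740 amu; Δm = 0.7861240 amu; E_B = 732.27 MeV; E_B/A = 8.718 MeV
Kr-84 has the higher binding energy per nucleon, so it is the more tightly bound nucleus.

Kr-84; 8.72 MeV/nucleon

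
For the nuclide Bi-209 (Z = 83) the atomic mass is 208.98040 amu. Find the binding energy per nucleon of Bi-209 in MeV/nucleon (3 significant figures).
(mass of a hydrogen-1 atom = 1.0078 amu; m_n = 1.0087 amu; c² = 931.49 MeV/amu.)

7.86 MeV/nucleon

With 83 protons and 126 neutrons (A = 209):
Σm = 83·m(¹H) + 126·m_n = 83.6474 + 127.0962 = 210.7436 amu
Δm = 210.7436 − 208.98040 = 1.76320 amu
Binding energy = Δm·c² = 1.76320 × 931.49 MeV/amu = 1642.40 MeV
Dividing by A = 209 gives 7.858 MeV per nucleon.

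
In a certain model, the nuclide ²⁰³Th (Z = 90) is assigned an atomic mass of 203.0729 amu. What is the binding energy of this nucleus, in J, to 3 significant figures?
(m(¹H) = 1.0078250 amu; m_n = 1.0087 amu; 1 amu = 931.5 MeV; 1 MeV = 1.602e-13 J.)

2.41e-10 J

Z = 90, so N = A − Z = 203 − 90 = 113.
Σm = 90·m(¹H) + 113·m_n = 90.7042500 + 113.9831 = 204.6873500 amu
Mass defect Δm = 204.6873500 − 203.0729 = 1.6144500 amu
Converting to energy: 1.6144500 amu × 931.5 MeV/amu = 1503.86 MeV
In joules: 1503.86 MeV × 1.602e-13 J/MeV = 2.4092e-10 J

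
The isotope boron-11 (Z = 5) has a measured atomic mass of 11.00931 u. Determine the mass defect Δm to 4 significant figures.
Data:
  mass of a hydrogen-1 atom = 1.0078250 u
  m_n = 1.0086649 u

0.08180 u

Mass of separated nucleons = 5(1.0078250) + 6(1.0086649) = 5.0391250 + 6.0519894 = 11.0911144 u
The mass defect is 11.0911144 − 11.00931 = 0.0818044 u.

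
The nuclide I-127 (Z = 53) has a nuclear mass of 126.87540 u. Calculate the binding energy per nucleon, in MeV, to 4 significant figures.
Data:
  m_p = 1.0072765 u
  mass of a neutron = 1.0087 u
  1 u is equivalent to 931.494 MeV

8.465 MeV/nucleon

Total constituent mass: 53 × 1.0072765 + 74 × 1.0087 = 128.0294545 u
The mass defect is 128.0294545 − 126.87540 = 1.1540545 u.
E_B = 1.1540545 × 931.494 = 1074.995 MeV
Dividing by A = 127 gives 8.465 MeV per nucleon.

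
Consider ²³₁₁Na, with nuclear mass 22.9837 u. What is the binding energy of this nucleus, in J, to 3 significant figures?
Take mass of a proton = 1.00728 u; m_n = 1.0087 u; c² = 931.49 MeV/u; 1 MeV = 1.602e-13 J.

Z = 11, so N = A − Z = 23 − 11 = 12.
Mass of separated nucleons = 11(1.00728) + 12(1.0087) = 11.08008 + 12.1044 = 23.18448 u
Mass defect Δm = 23.18448 − 22.9837 = 0.20078 u
E_B = 0.20078 × 931.49 = 187.025 MeV
In joules: 187.025 MeV × 1.602e-13 J/MeV = 2.9961e-11 J

3.00e-11 J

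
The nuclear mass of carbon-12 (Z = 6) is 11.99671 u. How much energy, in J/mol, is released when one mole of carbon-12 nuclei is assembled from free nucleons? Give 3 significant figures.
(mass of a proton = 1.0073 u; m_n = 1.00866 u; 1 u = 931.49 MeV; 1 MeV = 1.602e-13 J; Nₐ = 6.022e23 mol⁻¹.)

The nucleus contains 6 protons and 12 − 6 = 6 neutrons.
Mass of separated nucleons = 6(1.0073) + 6(1.00866) = 6.0438 + 6.05196 = 12.09576 u
Δm = 12.09576 − 11.99671 = 0.09905 u
Binding energy = Δm·c² = 0.09905 × 931.49 MeV/u = 92.2641 MeV
Per nucleus in joules: 92.2641 MeV × 1.602e-13 J/MeV = 1.4781e-11 J
Per mole: 1.4781e-11 J × 6.022e23 mol⁻¹ = 8.9011e+12 J/mol

8.90e+12 J/mol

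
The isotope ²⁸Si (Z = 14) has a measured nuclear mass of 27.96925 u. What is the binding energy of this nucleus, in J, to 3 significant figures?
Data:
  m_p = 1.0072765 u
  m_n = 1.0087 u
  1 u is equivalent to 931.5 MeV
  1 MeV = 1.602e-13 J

3.80e-11 J

Z = 14, so N = A − Z = 28 − 14 = 14.
Σm = 14·m_p + 14·m_n = 14.1018710 + 14.1218 = 28.2236710 u
Mass defect Δm = 28.2236710 − 27.96925 = 0.2544210 u
E_B = 0.2544210 × 931.5 = 236.993 MeV
In joules: 236.993 MeV × 1.602e-13 J/MeV = 3.7966e-11 J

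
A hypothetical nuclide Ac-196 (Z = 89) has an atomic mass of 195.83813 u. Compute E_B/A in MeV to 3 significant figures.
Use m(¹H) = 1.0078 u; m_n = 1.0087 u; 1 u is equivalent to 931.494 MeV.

The nucleus contains 89 protons and 196 − 89 = 107 neutrons.
Total constituent mass: 89 × 1.0078 + 107 × 1.0087 = 197.6251 u
Δm = 197.6251 − 195.83813 = 1.78697 u
E_B = 1.78697 × 931.494 = 1664.55 MeV
Dividing by A = 196 gives 8.493 MeV per nucleon.

8.49 MeV/nucleon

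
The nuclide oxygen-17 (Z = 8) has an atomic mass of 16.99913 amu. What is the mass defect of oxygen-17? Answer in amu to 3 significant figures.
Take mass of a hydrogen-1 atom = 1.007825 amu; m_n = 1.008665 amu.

The nucleus contains 8 protons and 17 − 8 = 9 neutrons.
Total constituent mass: 8 × 1.007825 + 9 × 1.008665 = 17.140585 amu
Δm = 17.140585 − 16.99913 = 0.141455 amu

0.141 amu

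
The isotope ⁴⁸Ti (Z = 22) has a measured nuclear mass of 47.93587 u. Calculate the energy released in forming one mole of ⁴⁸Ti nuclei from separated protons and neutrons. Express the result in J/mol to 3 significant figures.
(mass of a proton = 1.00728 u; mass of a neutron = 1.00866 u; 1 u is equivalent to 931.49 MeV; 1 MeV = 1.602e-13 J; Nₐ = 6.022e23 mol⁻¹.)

With 22 protons and 26 neutrons (A = 48):
Mass of separated nucleons = 22(1.00728) + 26(1.00866) = 22.16016 + 26.22516 = 48.38532 u
Mass defect Δm = 48.38532 − 47.93587 = 0.44945 u
Binding energy = Δm·c² = 0.44945 × 931.49 MeV/u = 418.658 MeV
Per nucleus in joules: 418.658 MeV × 1.602e-13 J/MeV = 6.7069e-11 J
Per mole: 6.7069e-11 J × 6.022e23 mol⁻¹ = 4.0389e+13 J/mol

4.04e+13 J/mol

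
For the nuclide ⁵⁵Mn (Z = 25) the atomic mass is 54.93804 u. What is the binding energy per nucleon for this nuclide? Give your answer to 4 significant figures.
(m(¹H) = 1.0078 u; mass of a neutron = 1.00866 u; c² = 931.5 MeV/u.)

8.752 MeV/nucleon

With 25 protons and 30 neutrons (A = 55):
Mass of separated nucleons = 25(1.0078) + 30(1.00866) = 25.1950 + 30.25980 = 55.45480 u
The mass defect is 55.45480 − 54.93804 = 0.51676 u.
E_B = 0.51676 × 931.5 = 481.362 MeV
Per nucleon: 481.362 / 55 = 8.752 MeV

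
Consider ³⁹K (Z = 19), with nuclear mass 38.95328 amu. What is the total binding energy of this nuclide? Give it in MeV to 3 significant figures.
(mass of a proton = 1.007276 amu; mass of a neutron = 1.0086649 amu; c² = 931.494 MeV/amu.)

Σm = 19·m_p + 20·m_n = 19.138244 + 20.1732980 = 39.3115420 amu
Mass defect Δm = 39.3115420 − 38.95328 = 0.3582620 amu
Converting to energy: 0.3582620 amu × 931.494 MeV/amu = 333.719 MeV

334 MeV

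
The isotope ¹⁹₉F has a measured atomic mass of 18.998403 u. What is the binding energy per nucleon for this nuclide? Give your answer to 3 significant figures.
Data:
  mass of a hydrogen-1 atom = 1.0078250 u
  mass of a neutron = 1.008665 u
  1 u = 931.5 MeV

Mass of separated nucleons = 9(1.0078250) + 10(1.008665) = 9.0704250 + 10.086650 = 19.1570750 u
Mass defect Δm = 19.1570750 − 18.998403 = 0.1586720 u
Converting to energy: 0.1586720 u × 931.5 MeV/u = 147.803 MeV
Dividing by A = 19 gives 7.779 MeV per nucleon.

7.78 MeV/nucleon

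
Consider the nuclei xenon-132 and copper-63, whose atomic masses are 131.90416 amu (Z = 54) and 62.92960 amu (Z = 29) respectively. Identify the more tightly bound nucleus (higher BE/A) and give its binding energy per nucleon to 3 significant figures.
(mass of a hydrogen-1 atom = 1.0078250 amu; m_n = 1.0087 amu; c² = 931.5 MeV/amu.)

xenon-132: Σm = 54(1.0078250) + 78(1.0087) = 133.1011500 amu; Δm = 1.1969900 amu; E_B = 1115.0 MeV; E_B/A = 8.447 MeV
copper-63: Σm = 29(1.0078250) + 34(1.0087) = 63.5227250 amu; Δm = 0.5931250 amu; E_B = 552.50 MeV; E_B/A = 8.770 MeV
copper-63 has the higher binding energy per nucleon, so it is the more tightly bound nucleus.

copper-63; 8.77 MeV/nucleon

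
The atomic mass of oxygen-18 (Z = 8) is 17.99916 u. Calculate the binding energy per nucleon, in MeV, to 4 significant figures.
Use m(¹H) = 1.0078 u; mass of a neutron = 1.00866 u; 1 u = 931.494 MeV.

The nucleus contains 8 protons and 18 − 8 = 10 neutrons.
Total constituent mass: 8 × 1.0078 + 10 × 1.00866 = 18.14900 u
Mass defect Δm = 18.14900 − 17.99916 = 0.14984 u
Binding energy = Δm·c² = 0.14984 × 931.494 MeV/u = 139.575 MeV
Dividing by A = 18 gives 7.754 MeV per nucleon.

7.754 MeV/nucleon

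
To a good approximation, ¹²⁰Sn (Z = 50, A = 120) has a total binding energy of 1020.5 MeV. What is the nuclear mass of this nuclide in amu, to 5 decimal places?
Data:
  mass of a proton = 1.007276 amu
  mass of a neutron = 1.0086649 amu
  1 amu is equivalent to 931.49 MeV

119.87479 amu

Mass defect = 1020.5 MeV / (931.49 MeV/amu) = 1.0955566 amu
Constituent mass = 50(1.007276) + 70(1.0086649) = 120.9703430 amu
Nuclear mass = 120.9703430 − 1.0955566 = 119.8747864 amu ≈ 119.87479 amu (to 5 decimal places)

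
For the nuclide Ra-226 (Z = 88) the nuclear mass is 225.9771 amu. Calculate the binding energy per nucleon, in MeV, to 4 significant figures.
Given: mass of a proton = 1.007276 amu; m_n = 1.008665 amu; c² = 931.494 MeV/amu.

With 88 protons and 138 neutrons (A = 226):
Mass of separated nucleons = 88(1.007276) + 138(1.008665) = 88.640288 + 139.195770 = 227.836058 amu
Mass defect Δm = 227.836058 − 225.9771 = 1.858958 amu
Converting to energy: 1.858958 amu × 931.494 MeV/amu = 1731.61 MeV
Dividing by A = 226 gives 7.662 MeV per nucleon.

7.662 MeV/nucleon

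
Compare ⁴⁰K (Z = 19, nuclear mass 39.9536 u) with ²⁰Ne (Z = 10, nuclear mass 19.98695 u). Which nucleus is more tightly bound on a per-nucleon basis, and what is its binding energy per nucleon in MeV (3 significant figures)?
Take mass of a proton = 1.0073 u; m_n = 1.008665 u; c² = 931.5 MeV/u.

⁴⁰K: Σm = 19(1.0073) + 21(1.008665) = 40.320665 u; Δm = 0.367065 u; E_B = 341.92 MeV; E_B/A = 8.548 MeV
²⁰Ne: Σm = 10(1.0073) + 10(1.008665) = 20.159650 u; Δm = 0.172700 u; E_B = 160.87 MeV; E_B/A = 8.044 MeV
⁴⁰K has the higher binding energy per nucleon, so it is the more tightly bound nucleus.

⁴⁰K; 8.55 MeV/nucleon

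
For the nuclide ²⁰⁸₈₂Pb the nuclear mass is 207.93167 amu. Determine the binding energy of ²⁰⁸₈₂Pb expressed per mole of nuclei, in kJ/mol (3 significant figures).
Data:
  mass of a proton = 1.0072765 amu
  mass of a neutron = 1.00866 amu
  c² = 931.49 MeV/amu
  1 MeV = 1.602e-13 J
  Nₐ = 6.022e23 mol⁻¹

Mass of separated nucleons = 82(1.0072765) + 126(1.00866) = 82.5966730 + 127.09116 = 209.6878330 amu
Mass defect Δm = 209.6878330 − 207.93167 = 1.7561630 amu
Converting to energy: 1.7561630 amu × 931.49 MeV/amu = 1635.85 MeV
Per nucleus in joules: 1635.85 MeV × 1.602e-13 J/MeV = 2.6206e-10 J
Per mole: 2.6206e-10 J × 6.022e23 mol⁻¹ = 1.5781e+14 J/mol

1.58e+11 kJ/mol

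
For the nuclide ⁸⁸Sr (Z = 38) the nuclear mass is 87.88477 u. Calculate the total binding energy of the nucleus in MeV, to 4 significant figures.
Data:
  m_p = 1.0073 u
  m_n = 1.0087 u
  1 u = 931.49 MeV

770.9 MeV

Z = 38, so N = A − Z = 88 − 38 = 50.
Total constituent mass: 38 × 1.0073 + 50 × 1.0087 = 88.7124 u
Δm = 88.7124 − 87.88477 = 0.82763 u
E_B = 0.82763 × 931.49 = 770.929 MeV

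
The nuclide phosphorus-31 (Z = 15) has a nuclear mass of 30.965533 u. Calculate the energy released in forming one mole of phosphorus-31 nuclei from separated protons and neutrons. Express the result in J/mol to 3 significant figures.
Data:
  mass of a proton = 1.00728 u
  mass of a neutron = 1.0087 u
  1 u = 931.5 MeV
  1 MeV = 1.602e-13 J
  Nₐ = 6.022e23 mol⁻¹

2.54e+13 J/mol

Mass of separated nucleons = 15(1.00728) + 16(1.0087) = 15.10920 + 16.1392 = 31.24840 u
Δm = 31.24840 − 30.965533 = 0.282867 u
Binding energy = Δm·c² = 0.282867 × 931.5 MeV/u = 263.491 MeV
Per nucleus in joules: 263.491 MeV × 1.602e-13 J/MeV = 4.2211e-11 J
Per mole: 4.2211e-11 J × 6.022e23 mol⁻¹ = 2.5419e+13 J/mol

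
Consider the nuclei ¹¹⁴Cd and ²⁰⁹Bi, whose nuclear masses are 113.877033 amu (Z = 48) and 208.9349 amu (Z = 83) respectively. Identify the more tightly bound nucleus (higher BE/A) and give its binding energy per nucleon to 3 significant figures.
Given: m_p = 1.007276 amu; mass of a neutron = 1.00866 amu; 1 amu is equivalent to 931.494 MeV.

¹¹⁴Cd; 8.53 MeV/nucleon

¹¹⁴Cd: Σm = 48(1.007276) + 66(1.00866) = 114.920808 amu; Δm = 1.043775 amu; E_B = 972.27 MeV; E_B/A = 8.529 MeV
²⁰⁹Bi: Σm = 83(1.007276) + 126(1.00866) = 210.695068 amu; Δm = 1.760168 amu; E_B = 1639.59 MeV; E_B/A = 7.8449 MeV
¹¹⁴Cd has the higher binding energy per nucleon, so it is the more tightly bound nucleus.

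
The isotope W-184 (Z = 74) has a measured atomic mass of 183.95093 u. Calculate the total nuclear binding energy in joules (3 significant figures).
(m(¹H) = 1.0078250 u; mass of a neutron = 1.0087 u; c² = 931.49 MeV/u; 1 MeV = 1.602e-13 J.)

Σm = 74·m(¹H) + 110·m_n = 74.5790500 + 110.9570 = 185.5360500 u
The mass defect is 185.5360500 − 183.95093 = 1.5851200 u.
E_B = 1.5851200 × 931.49 = 1476.52 MeV
In joules: 1476.52 MeV × 1.602e-13 J/MeV = 2.3654e-10 J

2.37e-10 J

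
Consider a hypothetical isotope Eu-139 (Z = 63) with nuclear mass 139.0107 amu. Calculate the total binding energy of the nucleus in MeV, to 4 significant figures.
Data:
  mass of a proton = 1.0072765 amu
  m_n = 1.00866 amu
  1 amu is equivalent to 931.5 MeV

Σm = 63·m_p + 76·m_n = 63.4584195 + 76.65816 = 140.1165795 amu
Mass defect Δm = 140.1165795 − 139.0107 = 1.1058795 amu
Binding energy = Δm·c² = 1.1058795 × 931.5 MeV/amu = 1030.13 MeV

1030 MeV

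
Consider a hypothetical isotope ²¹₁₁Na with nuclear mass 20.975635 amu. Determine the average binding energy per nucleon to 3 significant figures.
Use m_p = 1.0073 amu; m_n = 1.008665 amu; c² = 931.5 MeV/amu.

8.49 MeV/nucleon

Mass of separated nucleons = 11(1.0073) + 10(1.008665) = 11.0803 + 10.086650 = 21.166950 amu
The mass defect is 21.166950 − 20.975635 = 0.191315 amu.
Converting to energy: 0.191315 amu × 931.5 MeV/amu = 178.210 MeV
Dividing by A = 21 gives 8.486 MeV per nucleon.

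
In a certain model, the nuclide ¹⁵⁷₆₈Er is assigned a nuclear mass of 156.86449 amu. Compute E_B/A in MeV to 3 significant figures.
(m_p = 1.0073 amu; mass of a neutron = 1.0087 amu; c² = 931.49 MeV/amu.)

Z = 68, so N = A − Z = 157 − 68 = 89.
Σm = 68·m_p + 89·m_n = 68.4964 + 89.7743 = 158.2707 amu
Δm = 158.2707 − 156.86449 = 1.40621 amu
Binding energy = Δm·c² = 1.40621 × 931.49 MeV/amu = 1309.87 MeV
BE/A = 1309.87 MeV / 157 = 8.343 MeV/nucleon

8.34 MeV/nucleon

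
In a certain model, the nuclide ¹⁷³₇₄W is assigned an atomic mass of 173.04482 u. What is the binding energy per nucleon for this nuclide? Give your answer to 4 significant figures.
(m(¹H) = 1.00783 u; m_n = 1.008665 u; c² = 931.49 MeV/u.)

Z = 74, so N = A − Z = 173 − 74 = 99.
Mass of separated nucleons = 74(1.00783) + 99(1.008665) = 74.57942 + 99.857835 = 174.437255 u
Δm = 174.437255 − 173.04482 = 1.392435 u
Converting to energy: 1.392435 u × 931.49 MeV/u = 1297.04 MeV
Dividing by A = 173 gives 7.497 MeV per nucleon.

7.497 MeV/nucleon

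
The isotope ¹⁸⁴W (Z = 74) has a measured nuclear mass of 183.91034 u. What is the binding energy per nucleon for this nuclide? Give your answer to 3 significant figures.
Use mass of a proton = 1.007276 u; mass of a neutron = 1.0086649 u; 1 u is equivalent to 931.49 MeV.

Mass of separated nucleons = 74(1.007276) + 110(1.0086649) = 74.538424 + 110.9531390 = 185.4915630 u
Δm = 185.4915630 − 183.91034 = 1.5812230 u
E_B = 1.5812230 × 931.49 = 1472.893 MeV
BE/A = 1472.893 MeV / 184 = 8.0049 MeV/nucleon

8.00 MeV/nucleon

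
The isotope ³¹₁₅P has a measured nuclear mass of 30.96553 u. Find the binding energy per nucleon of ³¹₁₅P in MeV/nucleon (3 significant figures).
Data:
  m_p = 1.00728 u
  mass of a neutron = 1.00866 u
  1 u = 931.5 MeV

8.48 MeV/nucleon

Z = 15, so N = A − Z = 31 − 15 = 16.
Mass of separated nucleons = 15(1.00728) + 16(1.00866) = 15.10920 + 16.13856 = 31.24776 u
The mass defect is 31.24776 − 30.96553 = 0.28223 u.
Converting to energy: 0.28223 u × 931.5 MeV/u = 262.897 MeV
Dividing by A = 31 gives 8.481 MeV per nucleon.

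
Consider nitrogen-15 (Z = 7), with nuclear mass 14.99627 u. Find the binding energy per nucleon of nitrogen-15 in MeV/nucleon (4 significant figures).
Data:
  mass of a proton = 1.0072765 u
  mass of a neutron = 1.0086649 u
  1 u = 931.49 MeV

With 7 protons and 8 neutrons (A = 15):
Total constituent mass: 7 × 1.0072765 + 8 × 1.0086649 = 15.1202547 u
The mass defect is 15.1202547 − 14.99627 = 0.1239847 u.
Binding energy = Δm·c² = 0.1239847 × 931.49 MeV/u = 115.491 MeV
BE/A = 115.491 MeV / 15 = 7.699 MeV/nucleon

7.699 MeV/nucleon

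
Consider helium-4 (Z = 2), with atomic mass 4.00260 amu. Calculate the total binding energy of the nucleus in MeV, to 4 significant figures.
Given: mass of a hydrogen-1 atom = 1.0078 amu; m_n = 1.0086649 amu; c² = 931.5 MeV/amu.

28.25 MeV

Z = 2, so N = A − Z = 4 − 2 = 2.
Σm = 2·m(¹H) + 2·m_n = 2.0156 + 2.0173298 = 4.0329298 amu
Δm = 4.0329298 − 4.00260 = 0.0303298 amu
Converting to energy: 0.0303298 amu × 931.5 MeV/amu = 28.2522 MeV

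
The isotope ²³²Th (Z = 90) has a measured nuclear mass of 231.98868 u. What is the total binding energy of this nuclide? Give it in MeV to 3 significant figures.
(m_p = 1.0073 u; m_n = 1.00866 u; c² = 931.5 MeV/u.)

1770 MeV

Mass of separated nucleons = 90(1.0073) + 142(1.00866) = 90.6570 + 143.22972 = 233.88672 u
Δm = 233.88672 − 231.98868 = 1.89804 u
Binding energy = Δm·c² = 1.89804 × 931.5 MeV/u = 1768.02 MeV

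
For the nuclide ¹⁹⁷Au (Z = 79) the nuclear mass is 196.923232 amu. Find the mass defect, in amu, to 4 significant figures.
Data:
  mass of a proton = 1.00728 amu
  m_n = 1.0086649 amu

1.674 amu

Total constituent mass: 79 × 1.00728 + 118 × 1.0086649 = 198.5975782 amu
Δm = 198.5975782 − 196.923232 = 1.6743462 amu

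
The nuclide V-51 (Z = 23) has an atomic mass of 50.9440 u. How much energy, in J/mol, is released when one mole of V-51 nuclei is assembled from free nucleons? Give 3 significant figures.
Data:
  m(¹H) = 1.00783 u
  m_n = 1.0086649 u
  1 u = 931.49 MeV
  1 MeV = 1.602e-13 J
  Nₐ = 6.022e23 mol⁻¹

The nucleus contains 23 protons and 51 − 23 = 28 neutrons.
Total constituent mass: 23 × 1.00783 + 28 × 1.0086649 = 51.4227072 u
The mass defect is 51.4227072 − 50.9440 = 0.4787072 u.
E_B = 0.4787072 × 931.49 = 445.911 MeV
Per nucleus in joules: 445.911 MeV × 1.602e-13 J/MeV = 7.1435e-11 J
Per mole: 7.1435e-11 J × 6.022e23 mol⁻¹ = 4.3018e+13 J/mol

4.30e+13 J/mol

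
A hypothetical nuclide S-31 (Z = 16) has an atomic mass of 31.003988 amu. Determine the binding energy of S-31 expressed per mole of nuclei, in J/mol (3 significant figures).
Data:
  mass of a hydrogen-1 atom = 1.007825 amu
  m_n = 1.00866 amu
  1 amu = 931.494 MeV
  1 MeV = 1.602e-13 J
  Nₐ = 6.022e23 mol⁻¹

The nucleus contains 16 protons and 31 − 16 = 15 neutrons.
Mass of separated nucleons = 16(1.007825) + 15(1.00866) = 16.125200 + 15.12990 = 31.255100 amu
Δm = 31.255100 − 31.003988 = 0.251112 amu
E_B = 0.251112 × 931.494 = 233.909 MeV
Per nucleus in joules: 233.909 MeV × 1.602e-13 J/MeV = 3.7472e-11 J
Per mole: 3.7472e-11 J × 6.022e23 mol⁻¹ = 2.2566e+13 J/mol

2.26e+13 J/mol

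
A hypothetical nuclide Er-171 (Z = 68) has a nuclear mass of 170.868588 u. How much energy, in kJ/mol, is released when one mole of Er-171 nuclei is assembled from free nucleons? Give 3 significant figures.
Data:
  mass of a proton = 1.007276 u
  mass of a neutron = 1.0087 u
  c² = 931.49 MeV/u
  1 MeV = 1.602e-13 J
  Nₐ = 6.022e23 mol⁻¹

With 68 protons and 103 neutrons (A = 171):
Mass of separated nucleons = 68(1.007276) + 103(1.0087) = 68.494768 + 103.8961 = 172.390868 u
Δm = 172.390868 − 170.868588 = 1.522280 u
Converting to energy: 1.522280 u × 931.49 MeV/u = 1417.99 MeV
Per nucleus in joules: 1417.99 MeV × 1.602e-13 J/MeV = 2.2716e-10 J
Per mole: 2.2716e-10 J × 6.022e23 mol⁻¹ = 1.3680e+14 J/mol

1.37e+11 kJ/mol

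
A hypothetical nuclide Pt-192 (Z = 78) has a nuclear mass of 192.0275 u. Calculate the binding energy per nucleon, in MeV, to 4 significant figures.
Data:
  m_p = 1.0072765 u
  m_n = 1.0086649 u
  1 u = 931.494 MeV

7.412 MeV/nucleon

Mass of separated nucleons = 78(1.0072765) + 114(1.0086649) = 78.5675670 + 114.9877986 = 193.5553656 u
The mass defect is 193.5553656 − 192.0275 = 1.5278656 u.
E_B = 1.5278656 × 931.494 = 1423.198 MeV
Per nucleon: 1423.198 / 192 = 7.412 MeV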